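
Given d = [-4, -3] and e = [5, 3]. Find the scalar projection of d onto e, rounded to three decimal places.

d · e = (-4)·5 + (-3)·3 = -20 - 9 = -29
|e| = √(25 + 9) = √34 ≈ 5.8310
comp_e d = -29 / √34 ≈ -4.973

-4.973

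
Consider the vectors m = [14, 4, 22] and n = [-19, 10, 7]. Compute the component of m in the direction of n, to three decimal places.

m · n = 14·(-19) + 4·10 + 22·7 = -266 + 40 + 154 = -72
|n| = √(361 + 100 + 49) = √510 ≈ 22.5832
comp_n m = -72 / √510 ≈ -3.188

-3.188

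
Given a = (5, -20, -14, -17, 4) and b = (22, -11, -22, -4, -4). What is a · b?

a · b = 5·22 + (-20)·(-11) + (-14)·(-22) + (-17)·(-4) + 4·(-4) = 110 + 220 + 308 + 68 - 16 = 690

690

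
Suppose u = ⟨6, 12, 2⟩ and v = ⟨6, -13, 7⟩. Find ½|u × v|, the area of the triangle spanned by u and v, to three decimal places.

94.207

i: 12·7 - 2·(-13) = 84 - (-26) = 110
j: 2·6 - 6·7 = 12 - 42 = -30
k: 6·(-13) - 12·6 = -78 - 72 = -150
u × v = (110, -30, -150)
|u × v| = √(110² + (-30)² + (-150)²) = √35500 ≈ 188.4144
area = ½ · 188.4144 ≈ 94.207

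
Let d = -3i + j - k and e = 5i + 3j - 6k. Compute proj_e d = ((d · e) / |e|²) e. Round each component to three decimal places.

(-0.429, -0.257, 0.514)

d · e = (-3)·5 + 1·3 + (-1)·(-6) = -15 + 3 + 6 = -6
|e|² = 25 + 9 + 36 = 70
proj_e d = (-6/70) · (5, 3, -6) ≈ (-0.429, -0.257, 0.514)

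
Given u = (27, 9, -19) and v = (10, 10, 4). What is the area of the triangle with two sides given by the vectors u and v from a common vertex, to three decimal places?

i: 9·4 - (-19)·10 = 36 - (-190) = 226
j: (-19)·10 - 27·4 = -190 - 108 = -298
k: 27·10 - 9·10 = 270 - 90 = 180
u × v = (226, -298, 180)
|u × v| = √(226² + (-298)² + 180²) = √172280 ≈ 415.0663
area = ½ · 415.0663 ≈ 207.533

207.533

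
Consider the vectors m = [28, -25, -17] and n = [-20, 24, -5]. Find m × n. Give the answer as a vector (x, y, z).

i: (-25)·(-5) - (-17)·24 = 125 - (-408) = 533
j: (-17)·(-20) - 28·(-5) = 340 - (-140) = 480
k: 28·24 - (-25)·(-20) = 672 - 500 = 172
m × n = (533, 480, 172)

(533, 480, 172)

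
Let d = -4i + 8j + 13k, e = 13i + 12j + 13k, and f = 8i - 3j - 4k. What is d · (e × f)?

-471

e × f:
i: 12·(-4) - 13·(-3) = -48 - (-39) = -9
j: 13·8 - 13·(-4) = 104 - (-52) = 156
k: 13·(-3) - 12·8 = -39 - 96 = -135
e × f = (-9, 156, -135)
d · (e × f) = (-4)·(-9) + 8·156 + 13·(-135) = 36 + 1248 - 1755 = -471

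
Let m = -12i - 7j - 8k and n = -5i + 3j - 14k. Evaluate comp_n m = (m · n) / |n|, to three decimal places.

m · n = (-12)·(-5) + (-7)·3 + (-8)·(-14) = 60 - 21 + 112 = 151
|n| = √(25 + 9 + 196) = √230 ≈ 15.1658
comp_n m = 151 / √230 ≈ 9.957

9.957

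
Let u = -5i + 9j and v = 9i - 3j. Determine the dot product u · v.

-72

u · v = (-5)·9 + 9·(-3) = -45 - 27 = -72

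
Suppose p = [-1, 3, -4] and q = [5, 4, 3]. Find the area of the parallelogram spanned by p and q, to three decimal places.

35.707

i: 3·3 - (-4)·4 = 9 - (-16) = 25
j: (-4)·5 - (-1)·3 = -20 - (-3) = -17
k: (-1)·4 - 3·5 = -4 - 15 = -19
p × q = (25, -17, -19)
|p × q| = √(25² + (-17)² + (-19)²) = √1275 ≈ 35.7071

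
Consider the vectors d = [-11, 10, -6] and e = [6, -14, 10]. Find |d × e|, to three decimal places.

120.698

i: 10·10 - (-6)·(-14) = 100 - 84 = 16
j: (-6)·6 - (-11)·10 = -36 - (-110) = 74
k: (-11)·(-14) - 10·6 = 154 - 60 = 94
d × e = (16, 74, 94)
|d × e| = √(16² + 74² + 94²) = √14568 ≈ 120.6980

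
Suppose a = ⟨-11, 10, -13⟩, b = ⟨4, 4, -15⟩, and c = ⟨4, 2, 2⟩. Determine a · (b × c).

b × c:
i: 4·2 - (-15)·2 = 8 - (-30) = 38
j: (-15)·4 - 4·2 = -60 - 8 = -68
k: 4·2 - 4·4 = 8 - 16 = -8
b × c = (38, -68, -8)
a · (b × c) = (-11)·38 + 10·(-68) + (-13)·(-8) = -418 - 680 + 104 = -994

-994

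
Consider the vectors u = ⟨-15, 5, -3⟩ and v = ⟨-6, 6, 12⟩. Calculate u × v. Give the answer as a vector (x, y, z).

(78, 198, -60)

i: 5·12 - (-3)·6 = 60 - (-18) = 78
j: (-3)·(-6) - (-15)·12 = 18 - (-180) = 198
k: (-15)·6 - 5·(-6) = -90 - (-30) = -60
u × v = (78, 198, -60)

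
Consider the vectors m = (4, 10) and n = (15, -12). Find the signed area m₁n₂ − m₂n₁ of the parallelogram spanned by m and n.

4·(-12) - 10·15 = -48 - 150 = -198

-198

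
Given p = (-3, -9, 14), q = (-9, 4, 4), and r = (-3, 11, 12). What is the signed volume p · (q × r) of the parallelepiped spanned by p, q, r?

-2094

q × r:
i: 4·12 - 4·11 = 48 - 44 = 4
j: 4·(-3) - (-9)·12 = -12 - (-108) = 96
k: (-9)·11 - 4·(-3) = -99 - (-12) = -87
q × r = (4, 96, -87)
p · (q × r) = (-3)·4 + (-9)·96 + 14·(-87) = -12 - 864 - 1218 = -2094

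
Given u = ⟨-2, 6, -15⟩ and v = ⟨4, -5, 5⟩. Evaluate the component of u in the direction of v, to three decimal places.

u · v = (-2)·4 + 6·(-5) + (-15)·5 = -8 - 30 - 75 = -113
|v| = √(16 + 25 + 25) = √66 ≈ 8.1240
comp_v u = -113 / √66 ≈ -13.909

-13.909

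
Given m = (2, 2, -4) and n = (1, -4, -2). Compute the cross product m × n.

(-20, 0, -10)

i: 2·(-2) - (-4)·(-4) = -4 - 16 = -20
j: (-4)·1 - 2·(-2) = -4 - (-4) = 0
k: 2·(-4) - 2·1 = -8 - 2 = -10
m × n = (-20, 0, -10)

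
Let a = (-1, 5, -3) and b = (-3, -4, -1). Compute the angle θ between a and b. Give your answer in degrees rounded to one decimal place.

117.7

a · b = (-1)·(-3) + 5·(-4) + (-3)·(-1) = 3 - 20 + 3 = -14
|a|² = 1 + 25 + 9 = 35,  |a| = √35 ≈ 5.916080
|b|² = 9 + 16 + 1 = 26,  |b| = √26 ≈ 5.099020
cos θ = -14 / (5.916080 · 5.099020) ≈ -0.46410
θ = arccos(-0.46410) ≈ 117.7°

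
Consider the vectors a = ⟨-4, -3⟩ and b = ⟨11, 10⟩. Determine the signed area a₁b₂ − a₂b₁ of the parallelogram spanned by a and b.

(-4)·10 - (-3)·11 = -40 - (-33) = -7

-7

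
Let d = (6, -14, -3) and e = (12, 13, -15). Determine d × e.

(249, 54, 246)

i: (-14)·(-15) - (-3)·13 = 210 - (-39) = 249
j: (-3)·12 - 6·(-15) = -36 - (-90) = 54
k: 6·13 - (-14)·12 = 78 - (-168) = 246
d × e = (249, 54, 246)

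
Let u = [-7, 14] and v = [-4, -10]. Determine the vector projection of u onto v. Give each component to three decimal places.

(3.862, 9.655)

u · v = (-7)·(-4) + 14·(-10) = 28 - 140 = -112
|v|² = 16 + 100 = 116
proj_v u = (-112/116) · (-4, -10) ≈ (3.862, 9.655)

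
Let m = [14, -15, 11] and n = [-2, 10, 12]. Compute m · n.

-46

m · n = 14·(-2) + (-15)·10 + 11·12 = -28 - 150 + 132 = -46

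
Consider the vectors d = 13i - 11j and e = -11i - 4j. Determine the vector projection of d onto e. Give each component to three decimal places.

d · e = 13·(-11) + (-11)·(-4) = -143 + 44 = -99
|e|² = 121 + 16 = 137
proj_e d = (-99/137) · (-11, -4) ≈ (7.949, 2.891)

(7.949, 2.891)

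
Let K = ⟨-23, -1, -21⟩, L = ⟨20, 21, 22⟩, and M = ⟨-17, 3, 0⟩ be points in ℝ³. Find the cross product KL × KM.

(290, -645, 40)

KL = (43, 22, 43)
KM = (6, 4, 21)
i: 22·21 - 43·4 = 462 - 172 = 290
j: 43·6 - 43·21 = 258 - 903 = -645
k: 43·4 - 22·6 = 172 - 132 = 40
KL × KM = (290, -645, 40)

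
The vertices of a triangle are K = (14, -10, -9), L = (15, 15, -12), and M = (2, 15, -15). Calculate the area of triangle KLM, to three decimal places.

168.088

KL = (1, 25, -3),  KM = (-12, 25, -6)
i: 25·(-6) - (-3)·25 = -150 - (-75) = -75
j: (-3)·(-12) - 1·(-6) = 36 - (-6) = 42
k: 1·25 - 25·(-12) = 25 - (-300) = 325
KL × KM = (-75, 42, 325)
|KL × KM| = √113014 ≈ 336.1755
area = ½ · 336.1755 ≈ 168.088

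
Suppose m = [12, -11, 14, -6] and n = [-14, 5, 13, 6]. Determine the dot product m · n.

m · n = 12·(-14) + (-11)·5 + 14·13 + (-6)·6 = -168 - 55 + 182 - 36 = -77

-77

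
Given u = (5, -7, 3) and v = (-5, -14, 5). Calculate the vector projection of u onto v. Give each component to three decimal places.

u · v = 5·(-5) + (-7)·(-14) + 3·5 = -25 + 98 + 15 = 88
|v|² = 25 + 196 + 25 = 246
proj_v u = (88/246) · (-5, -14, 5) ≈ (-1.789, -5.008, 1.789)

(-1.789, -5.008, 1.789)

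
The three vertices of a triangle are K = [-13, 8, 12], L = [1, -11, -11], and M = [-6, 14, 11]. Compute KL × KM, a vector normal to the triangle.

(157, -147, 217)

KL = (14, -19, -23)
KM = (7, 6, -1)
i: (-19)·(-1) - (-23)·6 = 19 - (-138) = 157
j: (-23)·7 - 14·(-1) = -161 - (-14) = -147
k: 14·6 - (-19)·7 = 84 - (-133) = 217
KL × KM = (157, -147, 217)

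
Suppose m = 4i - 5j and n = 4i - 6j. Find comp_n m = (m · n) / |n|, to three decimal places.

m · n = 4·4 + (-5)·(-6) = 16 + 30 = 46
|n| = √(16 + 36) = √52 ≈ 7.2111
comp_n m = 46 / √52 ≈ 6.379

6.379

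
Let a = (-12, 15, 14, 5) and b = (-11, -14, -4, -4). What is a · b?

-154

a · b = (-12)·(-11) + 15·(-14) + 14·(-4) + 5·(-4) = 132 - 210 - 56 - 20 = -154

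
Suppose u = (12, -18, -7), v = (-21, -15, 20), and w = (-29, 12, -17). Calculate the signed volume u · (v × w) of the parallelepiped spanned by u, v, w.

v × w:
i: (-15)·(-17) - 20·12 = 255 - 240 = 15
j: 20·(-29) - (-21)·(-17) = -580 - 357 = -937
k: (-21)·12 - (-15)·(-29) = -252 - 435 = -687
v × w = (15, -937, -687)
u · (v × w) = 12·15 + (-18)·(-937) + (-7)·(-687) = 180 + 16866 + 4809 = 21855

21855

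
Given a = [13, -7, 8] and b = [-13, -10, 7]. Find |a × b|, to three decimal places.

296.356

i: (-7)·7 - 8·(-10) = -49 - (-80) = 31
j: 8·(-13) - 13·7 = -104 - 91 = -195
k: 13·(-10) - (-7)·(-13) = -130 - 91 = -221
a × b = (31, -195, -221)
|a × b| = √(31² + (-195)² + (-221)²) = √87827 ≈ 296.3562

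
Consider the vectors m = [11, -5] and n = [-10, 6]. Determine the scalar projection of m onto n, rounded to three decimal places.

m · n = 11·(-10) + (-5)·6 = -110 - 30 = -140
|n| = √(100 + 36) = √136 ≈ 11.6619
comp_n m = -140 / √136 ≈ -12.005

-12.005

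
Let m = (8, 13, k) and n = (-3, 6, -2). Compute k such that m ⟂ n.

27

m · n = 8·(-3) + 13·6 + k·(-2) = 54 - 2k
Set equal to 0: -2k = -54, so k = 27.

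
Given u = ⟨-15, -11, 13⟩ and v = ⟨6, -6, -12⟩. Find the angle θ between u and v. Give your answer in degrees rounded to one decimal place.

u · v = (-15)·6 + (-11)·(-6) + 13·(-12) = -90 + 66 - 156 = -180
|u|² = 225 + 121 + 169 = 515,  |u| = √515 ≈ 22.693611
|v|² = 36 + 36 + 144 = 216,  |v| = √216 ≈ 14.696938
cos θ = -180 / (22.693611 · 14.696938) ≈ -0.53969
θ = arccos(-0.53969) ≈ 122.7°

122.7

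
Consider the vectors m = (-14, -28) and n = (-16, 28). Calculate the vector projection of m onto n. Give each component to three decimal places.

(8.615, -15.077)

m · n = (-14)·(-16) + (-28)·28 = 224 - 784 = -560
|n|² = 256 + 784 = 1040
proj_n m = (-560/1040) · (-16, 28) ≈ (8.615, -15.077)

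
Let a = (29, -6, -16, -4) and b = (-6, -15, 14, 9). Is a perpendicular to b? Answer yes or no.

no

a · b = 29·(-6) + (-6)·(-15) + (-16)·14 + (-4)·9 = -174 + 90 - 224 - 36 = -344
Nonzero, so the vectors are not orthogonal.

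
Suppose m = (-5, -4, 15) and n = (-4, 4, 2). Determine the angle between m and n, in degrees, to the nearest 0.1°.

m · n = (-5)·(-4) + (-4)·4 + 15·2 = 20 - 16 + 30 = 34
|m|² = 25 + 16 + 225 = 266,  |m| = √266 ≈ 16.309506
|n|² = 16 + 16 + 4 = 36,  |n| = √36 ≈ 6.000000
cos θ = 34 / (16.309506 · 6.000000) ≈ 0.34745
θ = arccos(0.34745) ≈ 69.7°

69.7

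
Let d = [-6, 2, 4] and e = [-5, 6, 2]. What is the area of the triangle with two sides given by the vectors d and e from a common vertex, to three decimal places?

i: 2·2 - 4·6 = 4 - 24 = -20
j: 4·(-5) - (-6)·2 = -20 - (-12) = -8
k: (-6)·6 - 2·(-5) = -36 - (-10) = -26
d × e = (-20, -8, -26)
|d × e| = √((-20)² + (-8)² + (-26)²) = √1140 ≈ 33.7639
area = ½ · 33.7639 ≈ 16.882

16.882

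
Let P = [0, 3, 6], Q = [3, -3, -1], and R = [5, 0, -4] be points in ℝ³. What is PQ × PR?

PQ = (3, -6, -7)
PR = (5, -3, -10)
i: (-6)·(-10) - (-7)·(-3) = 60 - 21 = 39
j: (-7)·5 - 3·(-10) = -35 - (-30) = -5
k: 3·(-3) - (-6)·5 = -9 - (-30) = 21
PQ × PR = (39, -5, 21)

(39, -5, 21)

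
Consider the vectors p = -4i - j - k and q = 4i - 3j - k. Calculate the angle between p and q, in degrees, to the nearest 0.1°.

p · q = (-4)·4 + (-1)·(-3) + (-1)·(-1) = -16 + 3 + 1 = -12
|p|² = 16 + 1 + 1 = 18,  |p| = √18 ≈ 4.242641
|q|² = 16 + 9 + 1 = 26,  |q| = √26 ≈ 5.099020
cos θ = -12 / (4.242641 · 5.099020) ≈ -0.55470
θ = arccos(-0.55470) ≈ 123.7°

123.7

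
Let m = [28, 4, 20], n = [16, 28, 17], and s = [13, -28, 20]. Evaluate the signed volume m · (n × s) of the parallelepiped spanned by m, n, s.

12372

n × s:
i: 28·20 - 17·(-28) = 560 - (-476) = 1036
j: 17·13 - 16·20 = 221 - 320 = -99
k: 16·(-28) - 28·13 = -448 - 364 = -812
n × s = (1036, -99, -812)
m · (n × s) = 28·1036 + 4·(-99) + 20·(-812) = 29008 - 396 - 16240 = 12372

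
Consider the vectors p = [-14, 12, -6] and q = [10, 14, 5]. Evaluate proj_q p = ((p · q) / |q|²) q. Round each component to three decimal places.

(-0.062, -0.087, -0.031)

p · q = (-14)·10 + 12·14 + (-6)·5 = -140 + 168 - 30 = -2
|q|² = 100 + 196 + 25 = 321
proj_q p = (-2/321) · (10, 14, 5) ≈ (-0.062, -0.087, -0.031)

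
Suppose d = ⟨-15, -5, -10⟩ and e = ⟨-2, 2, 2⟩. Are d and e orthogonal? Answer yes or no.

d · e = (-15)·(-2) + (-5)·2 + (-10)·2 = 30 - 10 - 20 = 0
Zero, so the vectors are orthogonal.

yes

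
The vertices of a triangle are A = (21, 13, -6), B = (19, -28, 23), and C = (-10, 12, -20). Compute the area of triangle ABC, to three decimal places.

AB = (-2, -41, 29),  AC = (-31, -1, -14)
i: (-41)·(-14) - 29·(-1) = 574 - (-29) = 603
j: 29·(-31) - (-2)·(-14) = -899 - 28 = -927
k: (-2)·(-1) - (-41)·(-31) = 2 - 1271 = -1269
AB × AC = (603, -927, -1269)
|AB × AC| = √2833299 ≈ 1683.2406
area = ½ · 1683.2406 ≈ 841.620

841.620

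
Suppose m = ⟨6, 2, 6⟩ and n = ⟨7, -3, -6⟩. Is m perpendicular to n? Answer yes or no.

yes

m · n = 6·7 + 2·(-3) + 6·(-6) = 42 - 6 - 36 = 0
Zero, so the vectors are orthogonal.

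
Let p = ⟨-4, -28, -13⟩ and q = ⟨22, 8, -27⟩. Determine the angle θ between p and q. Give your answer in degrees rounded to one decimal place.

p · q = (-4)·22 + (-28)·8 + (-13)·(-27) = -88 - 224 + 351 = 39
|p|² = 16 + 784 + 169 = 969,  |p| = √969 ≈ 31.128765
|q|² = 484 + 64 + 729 = 1277,  |q| = √1277 ≈ 35.735137
cos θ = 39 / (31.128765 · 35.735137) ≈ 0.03506
θ = arccos(0.03506) ≈ 88.0°

88.0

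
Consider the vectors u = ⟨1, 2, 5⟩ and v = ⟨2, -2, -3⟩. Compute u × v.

(4, 13, -6)

i: 2·(-3) - 5·(-2) = -6 - (-10) = 4
j: 5·2 - 1·(-3) = 10 - (-3) = 13
k: 1·(-2) - 2·2 = -2 - 4 = -6
u × v = (4, 13, -6)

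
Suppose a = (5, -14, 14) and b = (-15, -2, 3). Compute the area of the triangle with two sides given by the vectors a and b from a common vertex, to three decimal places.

157.497

i: (-14)·3 - 14·(-2) = -42 - (-28) = -14
j: 14·(-15) - 5·3 = -210 - 15 = -225
k: 5·(-2) - (-14)·(-15) = -10 - 210 = -220
a × b = (-14, -225, -220)
|a × b| = √((-14)² + (-225)² + (-220)²) = √99221 ≈ 314.9937
area = ½ · 314.9937 ≈ 157.497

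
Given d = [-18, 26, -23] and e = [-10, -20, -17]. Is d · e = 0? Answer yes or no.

no

d · e = (-18)·(-10) + 26·(-20) + (-23)·(-17) = 180 - 520 + 391 = 51
Nonzero, so the vectors are not orthogonal.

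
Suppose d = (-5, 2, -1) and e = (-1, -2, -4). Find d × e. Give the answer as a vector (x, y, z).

i: 2·(-4) - (-1)·(-2) = -8 - 2 = -10
j: (-1)·(-1) - (-5)·(-4) = 1 - 20 = -19
k: (-5)·(-2) - 2·(-1) = 10 - (-2) = 12
d × e = (-10, -19, 12)

(-10, -19, 12)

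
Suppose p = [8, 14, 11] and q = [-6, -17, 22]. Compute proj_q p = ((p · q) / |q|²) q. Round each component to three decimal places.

(0.326, 0.925, -1.197)

p · q = 8·(-6) + 14·(-17) + 11·22 = -48 - 238 + 242 = -44
|q|² = 36 + 289 + 484 = 809
proj_q p = (-44/809) · (-6, -17, 22) ≈ (0.326, 0.925, -1.197)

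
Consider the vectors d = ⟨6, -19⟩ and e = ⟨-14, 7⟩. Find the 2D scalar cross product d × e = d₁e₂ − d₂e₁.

-224

6·7 - (-19)·(-14) = 42 - 266 = -224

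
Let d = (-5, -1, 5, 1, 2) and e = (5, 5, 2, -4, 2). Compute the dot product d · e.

-20

d · e = (-5)·5 + (-1)·5 + 5·2 + 1·(-4) + 2·2 = -25 - 5 + 10 - 4 + 4 = -20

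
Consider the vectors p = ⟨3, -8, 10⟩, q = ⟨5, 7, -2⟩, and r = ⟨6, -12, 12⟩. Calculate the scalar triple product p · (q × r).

-264

q × r:
i: 7·12 - (-2)·(-12) = 84 - 24 = 60
j: (-2)·6 - 5·12 = -12 - 60 = -72
k: 5·(-12) - 7·6 = -60 - 42 = -102
q × r = (60, -72, -102)
p · (q × r) = 3·60 + (-8)·(-72) + 10·(-102) = 180 + 576 - 1020 = -264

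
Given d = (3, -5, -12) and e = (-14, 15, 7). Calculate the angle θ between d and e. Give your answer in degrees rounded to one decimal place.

d · e = 3·(-14) + (-5)·15 + (-12)·7 = -42 - 75 - 84 = -201
|d|² = 9 + 25 + 144 = 178,  |d| = √178 ≈ 13.341664
|e|² = 196 + 225 + 49 = 470,  |e| = √470 ≈ 21.679483
cos θ = -201 / (13.341664 · 21.679483) ≈ -0.69492
θ = arccos(-0.69492) ≈ 134.0°

134.0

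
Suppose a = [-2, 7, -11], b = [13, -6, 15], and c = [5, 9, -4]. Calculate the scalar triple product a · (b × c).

-506

b × c:
i: (-6)·(-4) - 15·9 = 24 - 135 = -111
j: 15·5 - 13·(-4) = 75 - (-52) = 127
k: 13·9 - (-6)·5 = 117 - (-30) = 147
b × c = (-111, 127, 147)
a · (b × c) = (-2)·(-111) + 7·127 + (-11)·147 = 222 + 889 - 1617 = -506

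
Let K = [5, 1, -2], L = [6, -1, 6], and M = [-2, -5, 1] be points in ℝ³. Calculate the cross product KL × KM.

KL = (1, -2, 8)
KM = (-7, -6, 3)
i: (-2)·3 - 8·(-6) = -6 - (-48) = 42
j: 8·(-7) - 1·3 = -56 - 3 = -59
k: 1·(-6) - (-2)·(-7) = -6 - 14 = -20
KL × KM = (42, -59, -20)

(42, -59, -20)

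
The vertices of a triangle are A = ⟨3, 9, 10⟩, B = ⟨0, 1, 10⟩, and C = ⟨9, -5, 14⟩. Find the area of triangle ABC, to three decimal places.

AB = (-3, -8, 0),  AC = (6, -14, 4)
i: (-8)·4 - 0·(-14) = -32 - 0 = -32
j: 0·6 - (-3)·4 = 0 - (-12) = 12
k: (-3)·(-14) - (-8)·6 = 42 - (-48) = 90
AB × AC = (-32, 12, 90)
|AB × AC| = √9268 ≈ 96.2705
area = ½ · 96.2705 ≈ 48.135

48.135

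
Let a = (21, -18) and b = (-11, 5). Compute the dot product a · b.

-321

a · b = 21·(-11) + (-18)·5 = -231 - 90 = -321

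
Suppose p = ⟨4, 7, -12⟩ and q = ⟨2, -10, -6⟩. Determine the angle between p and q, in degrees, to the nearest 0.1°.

p · q = 4·2 + 7·(-10) + (-12)·(-6) = 8 - 70 + 72 = 10
|p|² = 16 + 49 + 144 = 209,  |p| = √209 ≈ 14.456832
|q|² = 4 + 100 + 36 = 140,  |q| = √140 ≈ 11.832160
cos θ = 10 / (14.456832 · 11.832160) ≈ 0.05846
θ = arccos(0.05846) ≈ 86.6°

86.6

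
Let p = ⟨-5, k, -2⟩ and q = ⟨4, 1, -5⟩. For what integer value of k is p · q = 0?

10

p · q = (-5)·4 + k·1 + (-2)·(-5) = -10 + 1k
Set equal to 0: 1k = 10, so k = 10.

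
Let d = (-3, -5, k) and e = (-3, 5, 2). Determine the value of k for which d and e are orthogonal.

d · e = (-3)·(-3) + (-5)·5 + k·2 = -16 + 2k
Set equal to 0: 2k = 16, so k = 8.

8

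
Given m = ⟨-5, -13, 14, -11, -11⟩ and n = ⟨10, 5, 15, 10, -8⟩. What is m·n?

73

m · n = (-5)·10 + (-13)·5 + 14·15 + (-11)·10 + (-11)·(-8) = -50 - 65 + 210 - 110 + 88 = 73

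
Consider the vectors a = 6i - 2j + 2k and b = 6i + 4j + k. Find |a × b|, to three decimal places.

37.842

i: (-2)·1 - 2·4 = -2 - 8 = -10
j: 2·6 - 6·1 = 12 - 6 = 6
k: 6·4 - (-2)·6 = 24 - (-12) = 36
a × b = (-10, 6, 36)
|a × b| = √((-10)² + 6² + 36²) = √1432 ≈ 37.8418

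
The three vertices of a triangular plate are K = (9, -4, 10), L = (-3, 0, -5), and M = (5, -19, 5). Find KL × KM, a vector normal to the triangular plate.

(-245, 0, 196)

KL = (-12, 4, -15)
KM = (-4, -15, -5)
i: 4·(-5) - (-15)·(-15) = -20 - 225 = -245
j: (-15)·(-4) - (-12)·(-5) = 60 - 60 = 0
k: (-12)·(-15) - 4·(-4) = 180 - (-16) = 196
KL × KM = (-245, 0, 196)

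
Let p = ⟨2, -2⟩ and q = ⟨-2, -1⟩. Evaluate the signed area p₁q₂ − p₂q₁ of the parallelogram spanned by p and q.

2·(-1) - (-2)·(-2) = -2 - 4 = -6

-6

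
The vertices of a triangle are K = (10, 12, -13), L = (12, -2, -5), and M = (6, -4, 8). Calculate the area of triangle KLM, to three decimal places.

KL = (2, -14, 8),  KM = (-4, -16, 21)
i: (-14)·21 - 8·(-16) = -294 - (-128) = -166
j: 8·(-4) - 2·21 = -32 - 42 = -74
k: 2·(-16) - (-14)·(-4) = -32 - 56 = -88
KL × KM = (-166, -74, -88)
|KL × KM| = √40776 ≈ 201.9307
area = ½ · 201.9307 ≈ 100.965

100.965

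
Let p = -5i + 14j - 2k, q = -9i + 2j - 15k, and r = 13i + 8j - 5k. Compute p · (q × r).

-3714

q × r:
i: 2·(-5) - (-15)·8 = -10 - (-120) = 110
j: (-15)·13 - (-9)·(-5) = -195 - 45 = -240
k: (-9)·8 - 2·13 = -72 - 26 = -98
q × r = (110, -240, -98)
p · (q × r) = (-5)·110 + 14·(-240) + (-2)·(-98) = -550 - 3360 + 196 = -3714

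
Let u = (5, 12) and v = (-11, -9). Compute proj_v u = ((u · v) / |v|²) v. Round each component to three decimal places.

u · v = 5·(-11) + 12·(-9) = -55 - 108 = -163
|v|² = 121 + 81 = 202
proj_v u = (-163/202) · (-11, -9) ≈ (8.876, 7.262)

(8.876, 7.262)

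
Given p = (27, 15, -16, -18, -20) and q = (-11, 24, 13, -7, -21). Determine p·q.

401

p · q = 27·(-11) + 15·24 + (-16)·13 + (-18)·(-7) + (-20)·(-21) = -297 + 360 - 208 + 126 + 420 = 401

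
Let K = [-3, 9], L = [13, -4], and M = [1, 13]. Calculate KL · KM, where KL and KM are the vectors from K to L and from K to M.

KL = L − K = (16, -13)
KM = M − K = (4, 4)
KL · KM = 16·4 + (-13)·4 = 64 - 52 = 12

12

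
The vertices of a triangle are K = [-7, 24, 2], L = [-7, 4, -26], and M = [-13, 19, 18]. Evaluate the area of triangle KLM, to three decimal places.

252.103

KL = (0, -20, -28),  KM = (-6, -5, 16)
i: (-20)·16 - (-28)·(-5) = -320 - 140 = -460
j: (-28)·(-6) - 0·16 = 168 - 0 = 168
k: 0·(-5) - (-20)·(-6) = 0 - 120 = -120
KL × KM = (-460, 168, -120)
|KL × KM| = √254224 ≈ 504.2063
area = ½ · 504.2063 ≈ 252.103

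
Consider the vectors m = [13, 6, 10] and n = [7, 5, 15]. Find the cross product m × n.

(40, -125, 23)

i: 6·15 - 10·5 = 90 - 50 = 40
j: 10·7 - 13·15 = 70 - 195 = -125
k: 13·5 - 6·7 = 65 - 42 = 23
m × n = (40, -125, 23)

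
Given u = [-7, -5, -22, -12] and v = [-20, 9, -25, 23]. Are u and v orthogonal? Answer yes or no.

no

u · v = (-7)·(-20) + (-5)·9 + (-22)·(-25) + (-12)·23 = 140 - 45 + 550 - 276 = 369
Nonzero, so the vectors are not orthogonal.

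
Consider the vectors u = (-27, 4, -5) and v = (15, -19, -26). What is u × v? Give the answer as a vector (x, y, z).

i: 4·(-26) - (-5)·(-19) = -104 - 95 = -199
j: (-5)·15 - (-27)·(-26) = -75 - 702 = -777
k: (-27)·(-19) - 4·15 = 513 - 60 = 453
u × v = (-199, -777, 453)

(-199, -777, 453)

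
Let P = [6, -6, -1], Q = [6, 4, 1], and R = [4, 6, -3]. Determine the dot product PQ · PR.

PQ = Q − P = (0, 10, 2)
PR = R − P = (-2, 12, -2)
PQ · PR = 0·(-2) + 10·12 + 2·(-2) = 0 + 120 - 4 = 116

116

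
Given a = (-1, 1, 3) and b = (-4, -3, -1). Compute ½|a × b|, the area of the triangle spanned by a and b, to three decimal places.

8.396

i: 1·(-1) - 3·(-3) = -1 - (-9) = 8
j: 3·(-4) - (-1)·(-1) = -12 - 1 = -13
k: (-1)·(-3) - 1·(-4) = 3 - (-4) = 7
a × b = (8, -13, 7)
|a × b| = √(8² + (-13)² + 7²) = √282 ≈ 16.7929
area = ½ · 16.7929 ≈ 8.396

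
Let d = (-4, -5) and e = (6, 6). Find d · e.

d · e = (-4)·6 + (-5)·6 = -24 - 30 = -54

-54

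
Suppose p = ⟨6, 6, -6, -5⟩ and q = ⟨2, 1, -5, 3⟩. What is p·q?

33

p · q = 6·2 + 6·1 + (-6)·(-5) + (-5)·3 = 12 + 6 + 30 - 15 = 33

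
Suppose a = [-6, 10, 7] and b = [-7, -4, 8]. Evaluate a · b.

a · b = (-6)·(-7) + 10·(-4) + 7·8 = 42 - 40 + 56 = 58

58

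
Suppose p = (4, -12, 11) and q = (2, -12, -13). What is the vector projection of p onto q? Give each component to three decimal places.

p · q = 4·2 + (-12)·(-12) + 11·(-13) = 8 + 144 - 143 = 9
|q|² = 4 + 144 + 169 = 317
proj_q p = (9/317) · (2, -12, -13) ≈ (0.057, -0.341, -0.369)

(0.057, -0.341, -0.369)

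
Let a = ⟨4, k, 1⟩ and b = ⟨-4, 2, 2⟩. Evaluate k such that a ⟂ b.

7

a · b = 4·(-4) + k·2 + 1·2 = -14 + 2k
Set equal to 0: 2k = 14, so k = 7.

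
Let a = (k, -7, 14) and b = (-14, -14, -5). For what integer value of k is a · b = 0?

a · b = k·(-14) + (-7)·(-14) + 14·(-5) = 28 - 14k
Set equal to 0: -14k = -28, so k = 2.

2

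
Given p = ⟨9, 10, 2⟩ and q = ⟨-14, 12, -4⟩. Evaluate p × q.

(-64, 8, 248)

i: 10·(-4) - 2·12 = -40 - 24 = -64
j: 2·(-14) - 9·(-4) = -28 - (-36) = 8
k: 9·12 - 10·(-14) = 108 - (-140) = 248
p × q = (-64, 8, 248)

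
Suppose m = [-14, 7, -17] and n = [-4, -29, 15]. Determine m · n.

m · n = (-14)·(-4) + 7·(-29) + (-17)·15 = 56 - 203 - 255 = -402

-402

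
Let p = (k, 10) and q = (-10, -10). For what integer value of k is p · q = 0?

p · q = k·(-10) + 10·(-10) = -100 - 10k
Set equal to 0: -10k = 100, so k = -10.

-10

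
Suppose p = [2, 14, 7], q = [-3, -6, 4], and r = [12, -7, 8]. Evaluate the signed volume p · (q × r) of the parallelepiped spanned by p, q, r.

1619

q × r:
i: (-6)·8 - 4·(-7) = -48 - (-28) = -20
j: 4·12 - (-3)·8 = 48 - (-24) = 72
k: (-3)·(-7) - (-6)·12 = 21 - (-72) = 93
q × r = (-20, 72, 93)
p · (q × r) = 2·(-20) + 14·72 + 7·93 = -40 + 1008 + 651 = 1619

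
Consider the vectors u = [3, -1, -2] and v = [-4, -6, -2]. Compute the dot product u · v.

u · v = 3·(-4) + (-1)·(-6) + (-2)·(-2) = -12 + 6 + 4 = -2

-2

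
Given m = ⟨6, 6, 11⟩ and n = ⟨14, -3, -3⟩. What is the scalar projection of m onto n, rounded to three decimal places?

m · n = 6·14 + 6·(-3) + 11·(-3) = 84 - 18 - 33 = 33
|n| = √(196 + 9 + 9) = √214 ≈ 14.6287
comp_n m = 33 / √214 ≈ 2.256

2.256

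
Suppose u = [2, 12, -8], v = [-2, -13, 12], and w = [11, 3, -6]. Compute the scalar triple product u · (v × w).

v × w:
i: (-13)·(-6) - 12·3 = 78 - 36 = 42
j: 12·11 - (-2)·(-6) = 132 - 12 = 120
k: (-2)·3 - (-13)·11 = -6 - (-143) = 137
v × w = (42, 120, 137)
u · (v × w) = 2·42 + 12·120 + (-8)·137 = 84 + 1440 - 1096 = 428

428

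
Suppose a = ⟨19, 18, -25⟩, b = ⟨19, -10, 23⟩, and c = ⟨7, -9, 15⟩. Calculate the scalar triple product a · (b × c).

b × c:
i: (-10)·15 - 23·(-9) = -150 - (-207) = 57
j: 23·7 - 19·15 = 161 - 285 = -124
k: 19·(-9) - (-10)·7 = -171 - (-70) = -101
b × c = (57, -124, -101)
a · (b × c) = 19·57 + 18·(-124) + (-25)·(-101) = 1083 - 2232 + 2525 = 1376

1376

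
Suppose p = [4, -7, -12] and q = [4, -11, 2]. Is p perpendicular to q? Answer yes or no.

p · q = 4·4 + (-7)·(-11) + (-12)·2 = 16 + 77 - 24 = 69
Nonzero, so the vectors are not orthogonal.

no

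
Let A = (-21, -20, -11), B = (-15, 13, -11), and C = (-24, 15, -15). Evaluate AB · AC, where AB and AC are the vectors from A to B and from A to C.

AB = B − A = (6, 33, 0)
AC = C − A = (-3, 35, -4)
AB · AC = 6·(-3) + 33·35 + 0·(-4) = -18 + 1155 + 0 = 1137

1137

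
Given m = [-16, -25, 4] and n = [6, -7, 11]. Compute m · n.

123

m · n = (-16)·6 + (-25)·(-7) + 4·11 = -96 + 175 + 44 = 123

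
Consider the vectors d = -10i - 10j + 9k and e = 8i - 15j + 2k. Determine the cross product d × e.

i: (-10)·2 - 9·(-15) = -20 - (-135) = 115
j: 9·8 - (-10)·2 = 72 - (-20) = 92
k: (-10)·(-15) - (-10)·8 = 150 - (-80) = 230
d × e = (115, 92, 230)

(115, 92, 230)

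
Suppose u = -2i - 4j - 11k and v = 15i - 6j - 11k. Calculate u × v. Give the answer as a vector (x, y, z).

i: (-4)·(-11) - (-11)·(-6) = 44 - 66 = -22
j: (-11)·15 - (-2)·(-11) = -165 - 22 = -187
k: (-2)·(-6) - (-4)·15 = 12 - (-60) = 72
u × v = (-22, -187, 72)

(-22, -187, 72)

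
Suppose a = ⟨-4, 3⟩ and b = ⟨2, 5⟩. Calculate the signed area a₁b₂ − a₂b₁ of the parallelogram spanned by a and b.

-26

(-4)·5 - 3·2 = -20 - 6 = -26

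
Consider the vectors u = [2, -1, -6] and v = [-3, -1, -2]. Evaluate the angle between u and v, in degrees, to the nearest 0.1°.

73.0

u · v = 2·(-3) + (-1)·(-1) + (-6)·(-2) = -6 + 1 + 12 = 7
|u|² = 4 + 1 + 36 = 41,  |u| = √41 ≈ 6.403124
|v|² = 9 + 1 + 4 = 14,  |v| = √14 ≈ 3.741657
cos θ = 7 / (6.403124 · 3.741657) ≈ 0.29217
θ = arccos(0.29217) ≈ 73.0°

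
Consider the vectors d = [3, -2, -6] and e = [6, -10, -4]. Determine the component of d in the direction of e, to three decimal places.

d · e = 3·6 + (-2)·(-10) + (-6)·(-4) = 18 + 20 + 24 = 62
|e| = √(36 + 100 + 16) = √152 ≈ 12.3288
comp_e d = 62 / √152 ≈ 5.029

5.029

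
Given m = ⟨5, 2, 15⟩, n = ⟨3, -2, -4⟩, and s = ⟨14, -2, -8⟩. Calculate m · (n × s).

n × s:
i: (-2)·(-8) - (-4)·(-2) = 16 - 8 = 8
j: (-4)·14 - 3·(-8) = -56 - (-24) = -32
k: 3·(-2) - (-2)·14 = -6 - (-28) = 22
n × s = (8, -32, 22)
m · (n × s) = 5·8 + 2·(-32) + 15·22 = 40 - 64 + 330 = 306

306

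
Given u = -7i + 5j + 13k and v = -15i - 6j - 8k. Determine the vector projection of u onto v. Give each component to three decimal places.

(1.338, 0.535, 0.714)

u · v = (-7)·(-15) + 5·(-6) + 13·(-8) = 105 - 30 - 104 = -29
|v|² = 225 + 36 + 64 = 325
proj_v u = (-29/325) · (-15, -6, -8) ≈ (1.338, 0.535, 0.714)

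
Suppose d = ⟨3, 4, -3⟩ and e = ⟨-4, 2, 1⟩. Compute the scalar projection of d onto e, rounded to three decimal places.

d · e = 3·(-4) + 4·2 + (-3)·1 = -12 + 8 - 3 = -7
|e| = √(16 + 4 + 1) = √21 ≈ 4.5826
comp_e d = -7 / √21 ≈ -1.528

-1.528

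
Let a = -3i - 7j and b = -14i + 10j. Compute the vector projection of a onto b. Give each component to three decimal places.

a · b = (-3)·(-14) + (-7)·10 = 42 - 70 = -28
|b|² = 196 + 100 = 296
proj_b a = (-28/296) · (-14, 10) ≈ (1.324, -0.946)

(1.324, -0.946)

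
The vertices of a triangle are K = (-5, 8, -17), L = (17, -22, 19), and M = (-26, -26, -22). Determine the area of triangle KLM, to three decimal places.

1025.192

KL = (22, -30, 36),  KM = (-21, -34, -5)
i: (-30)·(-5) - 36·(-34) = 150 - (-1224) = 1374
j: 36·(-21) - 22·(-5) = -756 - (-110) = -646
k: 22·(-34) - (-30)·(-21) = -748 - 630 = -1378
KL × KM = (1374, -646, -1378)
|KL × KM| = √4204076 ≈ 2050.3844
area = ½ · 2050.3844 ≈ 1025.192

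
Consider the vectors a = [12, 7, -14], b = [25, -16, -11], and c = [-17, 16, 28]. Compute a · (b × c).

-8647

b × c:
i: (-16)·28 - (-11)·16 = -448 - (-176) = -272
j: (-11)·(-17) - 25·28 = 187 - 700 = -513
k: 25·16 - (-16)·(-17) = 400 - 272 = 128
b × c = (-272, -513, 128)
a · (b × c) = 12·(-272) + 7·(-513) + (-14)·128 = -3264 - 3591 - 1792 = -8647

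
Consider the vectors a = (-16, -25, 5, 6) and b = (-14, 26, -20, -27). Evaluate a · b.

-688

a · b = (-16)·(-14) + (-25)·26 + 5·(-20) + 6·(-27) = 224 - 650 - 100 - 162 = -688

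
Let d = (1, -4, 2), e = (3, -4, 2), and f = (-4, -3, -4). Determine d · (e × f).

e × f:
i: (-4)·(-4) - 2·(-3) = 16 - (-6) = 22
j: 2·(-4) - 3·(-4) = -8 - (-12) = 4
k: 3·(-3) - (-4)·(-4) = -9 - 16 = -25
e × f = (22, 4, -25)
d · (e × f) = 1·22 + (-4)·4 + 2·(-25) = 22 - 16 - 50 = -44

-44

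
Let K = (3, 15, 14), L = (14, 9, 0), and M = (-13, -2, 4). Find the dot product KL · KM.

KL = L − K = (11, -6, -14)
KM = M − K = (-16, -17, -10)
KL · KM = 11·(-16) + (-6)·(-17) + (-14)·(-10) = -176 + 102 + 140 = 66

66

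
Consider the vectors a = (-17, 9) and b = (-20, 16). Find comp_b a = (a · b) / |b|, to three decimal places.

a · b = (-17)·(-20) + 9·16 = 340 + 144 = 484
|b| = √(400 + 256) = √656 ≈ 25.6125
comp_b a = 484 / √656 ≈ 18.897

18.897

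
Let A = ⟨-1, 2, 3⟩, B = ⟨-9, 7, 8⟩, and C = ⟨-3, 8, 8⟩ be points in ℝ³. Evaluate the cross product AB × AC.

AB = (-8, 5, 5)
AC = (-2, 6, 5)
i: 5·5 - 5·6 = 25 - 30 = -5
j: 5·(-2) - (-8)·5 = -10 - (-40) = 30
k: (-8)·6 - 5·(-2) = -48 - (-10) = -38
AB × AC = (-5, 30, -38)

(-5, 30, -38)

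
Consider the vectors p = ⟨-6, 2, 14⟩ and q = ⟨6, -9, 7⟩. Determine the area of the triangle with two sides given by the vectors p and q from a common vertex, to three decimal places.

96.488

i: 2·7 - 14·(-9) = 14 - (-126) = 140
j: 14·6 - (-6)·7 = 84 - (-42) = 126
k: (-6)·(-9) - 2·6 = 54 - 12 = 42
p × q = (140, 126, 42)
|p × q| = √(140² + 126² + 42²) = √37240 ≈ 192.9767
area = ½ · 192.9767 ≈ 96.488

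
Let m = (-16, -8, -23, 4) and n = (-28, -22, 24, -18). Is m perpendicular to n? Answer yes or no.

yes

m · n = (-16)·(-28) + (-8)·(-22) + (-23)·24 + 4·(-18) = 448 + 176 - 552 - 72 = 0
Zero, so the vectors are orthogonal.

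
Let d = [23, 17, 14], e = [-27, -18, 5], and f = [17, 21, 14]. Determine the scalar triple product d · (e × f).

-3994

e × f:
i: (-18)·14 - 5·21 = -252 - 105 = -357
j: 5·17 - (-27)·14 = 85 - (-378) = 463
k: (-27)·21 - (-18)·17 = -567 - (-306) = -261
e × f = (-357, 463, -261)
d · (e × f) = 23·(-357) + 17·463 + 14·(-261) = -8211 + 7871 - 3654 = -3994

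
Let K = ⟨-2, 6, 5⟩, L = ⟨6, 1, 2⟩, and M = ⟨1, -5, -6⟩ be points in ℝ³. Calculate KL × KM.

(22, 79, -73)

KL = (8, -5, -3)
KM = (3, -11, -11)
i: (-5)·(-11) - (-3)·(-11) = 55 - 33 = 22
j: (-3)·3 - 8·(-11) = -9 - (-88) = 79
k: 8·(-11) - (-5)·3 = -88 - (-15) = -73
KL × KM = (22, 79, -73)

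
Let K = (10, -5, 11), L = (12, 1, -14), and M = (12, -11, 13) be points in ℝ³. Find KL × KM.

(-138, -54, -24)

KL = (2, 6, -25)
KM = (2, -6, 2)
i: 6·2 - (-25)·(-6) = 12 - 150 = -138
j: (-25)·2 - 2·2 = -50 - 4 = -54
k: 2·(-6) - 6·2 = -12 - 12 = -24
KL × KM = (-138, -54, -24)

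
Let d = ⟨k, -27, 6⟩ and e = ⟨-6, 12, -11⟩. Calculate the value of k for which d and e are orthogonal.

d · e = k·(-6) + (-27)·12 + 6·(-11) = -390 - 6k
Set equal to 0: -6k = 390, so k = -65.

-65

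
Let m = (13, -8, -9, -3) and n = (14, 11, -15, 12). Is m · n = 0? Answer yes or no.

m · n = 13·14 + (-8)·11 + (-9)·(-15) + (-3)·12 = 182 - 88 + 135 - 36 = 193
Nonzero, so the vectors are not orthogonal.

no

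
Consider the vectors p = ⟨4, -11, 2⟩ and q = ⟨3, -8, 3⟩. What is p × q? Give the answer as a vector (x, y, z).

i: (-11)·3 - 2·(-8) = -33 - (-16) = -17
j: 2·3 - 4·3 = 6 - 12 = -6
k: 4·(-8) - (-11)·3 = -32 - (-33) = 1
p × q = (-17, -6, 1)

(-17, -6, 1)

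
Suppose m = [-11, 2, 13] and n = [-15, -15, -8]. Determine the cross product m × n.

i: 2·(-8) - 13·(-15) = -16 - (-195) = 179
j: 13·(-15) - (-11)·(-8) = -195 - 88 = -283
k: (-11)·(-15) - 2·(-15) = 165 - (-30) = 195
m × n = (179, -283, 195)

(179, -283, 195)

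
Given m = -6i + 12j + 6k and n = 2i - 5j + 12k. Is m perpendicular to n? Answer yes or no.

m · n = (-6)·2 + 12·(-5) + 6·12 = -12 - 60 + 72 = 0
Zero, so the vectors are orthogonal.

yes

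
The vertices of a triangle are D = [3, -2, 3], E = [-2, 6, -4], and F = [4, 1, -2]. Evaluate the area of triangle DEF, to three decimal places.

21.875

DE = (-5, 8, -7),  DF = (1, 3, -5)
i: 8·(-5) - (-7)·3 = -40 - (-21) = -19
j: (-7)·1 - (-5)·(-5) = -7 - 25 = -32
k: (-5)·3 - 8·1 = -15 - 8 = -23
DE × DF = (-19, -32, -23)
|DE × DF| = √1914 ≈ 43.7493
area = ½ · 43.7493 ≈ 21.875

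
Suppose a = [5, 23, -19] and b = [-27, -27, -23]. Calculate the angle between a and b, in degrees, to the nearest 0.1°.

a · b = 5·(-27) + 23·(-27) + (-19)·(-23) = -135 - 621 + 437 = -319
|a|² = 25 + 529 + 361 = 915,  |a| = √915 ≈ 30.248967
|b|² = 729 + 729 + 529 = 1987,  |b| = √1987 ≈ 44.575778
cos θ = -319 / (30.248967 · 44.575778) ≈ -0.23658
θ = arccos(-0.23658) ≈ 103.7°

103.7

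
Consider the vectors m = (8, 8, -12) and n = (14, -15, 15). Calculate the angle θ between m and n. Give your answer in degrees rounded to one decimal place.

116.6

m · n = 8·14 + 8·(-15) + (-12)·15 = 112 - 120 - 180 = -188
|m|² = 64 + 64 + 144 = 272,  |m| = √272 ≈ 16.492423
|n|² = 196 + 225 + 225 = 646,  |n| = √646 ≈ 25.416530
cos θ = -188 / (16.492423 · 25.416530) ≈ -0.44849
θ = arccos(-0.44849) ≈ 116.6°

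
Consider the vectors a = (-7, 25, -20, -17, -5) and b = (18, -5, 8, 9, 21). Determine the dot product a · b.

a · b = (-7)·18 + 25·(-5) + (-20)·8 + (-17)·9 + (-5)·21 = -126 - 125 - 160 - 153 - 105 = -669

-669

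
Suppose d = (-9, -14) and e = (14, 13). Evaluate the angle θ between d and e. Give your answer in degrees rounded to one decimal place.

165.6

d · e = (-9)·14 + (-14)·13 = -126 - 182 = -308
|d|² = 81 + 196 = 277,  |d| = √277 ≈ 16.643317
|e|² = 196 + 169 = 365,  |e| = √365 ≈ 19.104973
cos θ = -308 / (16.643317 · 19.104973) ≈ -0.96864
θ = arccos(-0.96864) ≈ 165.6°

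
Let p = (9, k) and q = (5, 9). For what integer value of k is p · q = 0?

p · q = 9·5 + k·9 = 45 + 9k
Set equal to 0: 9k = -45, so k = -5.

-5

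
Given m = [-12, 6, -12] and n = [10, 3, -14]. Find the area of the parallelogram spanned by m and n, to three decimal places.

i: 6·(-14) - (-12)·3 = -84 - (-36) = -48
j: (-12)·10 - (-12)·(-14) = -120 - 168 = -288
k: (-12)·3 - 6·10 = -36 - 60 = -96
m × n = (-48, -288, -96)
|m × n| = √((-48)² + (-288)² + (-96)²) = √94464 ≈ 307.3500

307.350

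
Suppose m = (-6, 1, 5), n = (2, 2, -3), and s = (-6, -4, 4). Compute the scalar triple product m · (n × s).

54

n × s:
i: 2·4 - (-3)·(-4) = 8 - 12 = -4
j: (-3)·(-6) - 2·4 = 18 - 8 = 10
k: 2·(-4) - 2·(-6) = -8 - (-12) = 4
n × s = (-4, 10, 4)
m · (n × s) = (-6)·(-4) + 1·10 + 5·4 = 24 + 10 + 20 = 54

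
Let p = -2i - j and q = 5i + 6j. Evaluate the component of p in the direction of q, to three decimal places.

p · q = (-2)·5 + (-1)·6 = -10 - 6 = -16
|q| = √(25 + 36) = √61 ≈ 7.8102
comp_q p = -16 / √61 ≈ -2.049

-2.049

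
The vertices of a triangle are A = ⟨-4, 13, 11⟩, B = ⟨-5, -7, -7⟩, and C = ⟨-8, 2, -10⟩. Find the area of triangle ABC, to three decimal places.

AB = (-1, -20, -18),  AC = (-4, -11, -21)
i: (-20)·(-21) - (-18)·(-11) = 420 - 198 = 222
j: (-18)·(-4) - (-1)·(-21) = 72 - 21 = 51
k: (-1)·(-11) - (-20)·(-4) = 11 - 80 = -69
AB × AC = (222, 51, -69)
|AB × AC| = √56646 ≈ 238.0042
area = ½ · 238.0042 ≈ 119.002

119.002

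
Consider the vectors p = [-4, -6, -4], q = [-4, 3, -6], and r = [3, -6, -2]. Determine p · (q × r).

264

q × r:
i: 3·(-2) - (-6)·(-6) = -6 - 36 = -42
j: (-6)·3 - (-4)·(-2) = -18 - 8 = -26
k: (-4)·(-6) - 3·3 = 24 - 9 = 15
q × r = (-42, -26, 15)
p · (q × r) = (-4)·(-42) + (-6)·(-26) + (-4)·15 = 168 + 156 - 60 = 264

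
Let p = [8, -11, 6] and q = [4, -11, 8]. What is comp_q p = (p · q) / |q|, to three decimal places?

p · q = 8·4 + (-11)·(-11) + 6·8 = 32 + 121 + 48 = 201
|q| = √(16 + 121 + 64) = √201 ≈ 14.1774
comp_q p = 201 / √201 ≈ 14.177

14.177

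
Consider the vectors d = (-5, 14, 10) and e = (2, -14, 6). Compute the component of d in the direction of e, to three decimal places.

d · e = (-5)·2 + 14·(-14) + 10·6 = -10 - 196 + 60 = -146
|e| = √(4 + 196 + 36) = √236 ≈ 15.3623
comp_e d = -146 / √236 ≈ -9.504

-9.504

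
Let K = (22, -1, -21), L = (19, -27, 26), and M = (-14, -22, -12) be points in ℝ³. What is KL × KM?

KL = (-3, -26, 47)
KM = (-36, -21, 9)
i: (-26)·9 - 47·(-21) = -234 - (-987) = 753
j: 47·(-36) - (-3)·9 = -1692 - (-27) = -1665
k: (-3)·(-21) - (-26)·(-36) = 63 - 936 = -873
KL × KM = (753, -1665, -873)

(753, -1665, -873)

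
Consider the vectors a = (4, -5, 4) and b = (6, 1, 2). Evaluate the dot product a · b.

27

a · b = 4·6 + (-5)·1 + 4·2 = 24 - 5 + 8 = 27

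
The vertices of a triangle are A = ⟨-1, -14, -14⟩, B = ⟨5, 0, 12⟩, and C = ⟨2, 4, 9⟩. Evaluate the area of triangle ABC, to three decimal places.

AB = (6, 14, 26),  AC = (3, 18, 23)
i: 14·23 - 26·18 = 322 - 468 = -146
j: 26·3 - 6·23 = 78 - 138 = -60
k: 6·18 - 14·3 = 108 - 42 = 66
AB × AC = (-146, -60, 66)
|AB × AC| = √29272 ≈ 171.0906
area = ½ · 171.0906 ≈ 85.545

85.545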